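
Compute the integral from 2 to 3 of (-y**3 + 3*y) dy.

-35/4

By the power rule, an antiderivative is F(y) = -y**4/4 + 3*y**2/2.
Then F(3) - F(2) = (-27/4) - (2) = -35/4.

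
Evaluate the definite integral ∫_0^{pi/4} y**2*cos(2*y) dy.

-1/4 + pi**2/32

Integrate by parts twice (u = y^2, dv = cos(2*y) dy).
An antiderivative is F(y) = y**2*sin(2*y)/2 + y*cos(2*y)/2 - sin(2*y)/4.
Then F(pi/4) - F(0) = (-1/4 + pi**2/32) - (0) = -1/4 + pi**2/32.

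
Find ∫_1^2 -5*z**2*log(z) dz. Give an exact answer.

Integrate by parts once (u = ln z, dv = -5*z**2 dz).
An antiderivative is F(z) = -5*z**3*(3*log(z) - 1)/9.
Then F(2) - F(1) = (40/9 - 40*log(2)/3) - (5/9) = 35/9 - 40*log(2)/3.

35/9 - 40*log(2)/3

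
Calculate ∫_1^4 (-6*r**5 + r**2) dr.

-4074

By the power rule, an antiderivative is F(r) = -r**6 + r**3/3.
Then F(4) - F(1) = (-12224/3) - (-2/3) = -4074.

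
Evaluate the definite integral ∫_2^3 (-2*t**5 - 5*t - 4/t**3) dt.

By the power rule, an antiderivative is F(t) = -t**6/3 - 5*t**2/2 + 2/t**2.
Then F(3) - F(2) = (-4775/18) - (-185/6) = -2110/9.

-2110/9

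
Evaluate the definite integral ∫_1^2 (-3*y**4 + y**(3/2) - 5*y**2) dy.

By the power rule, an antiderivative is F(y) = 2*y**(5/2)/5 - 3*y**5/5 - 5*y**3/3.
Then F(2) - F(1) = (-488/15 + 8*sqrt(2)/5) - (-28/15) = -92/3 + 8*sqrt(2)/5.

-92/3 + 8*sqrt(2)/5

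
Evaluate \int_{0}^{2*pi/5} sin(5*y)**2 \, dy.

Use the identity sin^2(5*y) = (1 - cos(10*y))/2.
An antiderivative is F(y) = y/2 - sin(10*y)/20.
Then F(2*pi/5) - F(0) = (pi/5) - (0) = pi/5.

pi/5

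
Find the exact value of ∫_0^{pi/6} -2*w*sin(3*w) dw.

-2/9

Integrate by parts once (u = w, dv = -2*sin(3*w) dw).
An antiderivative is F(w) = 2*w*cos(3*w)/3 - 2*sin(3*w)/9.
Then F(pi/6) - F(0) = (-2/9) - (0) = -2/9.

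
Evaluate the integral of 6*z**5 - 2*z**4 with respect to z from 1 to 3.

3156/5

By the power rule, an antiderivative is F(z) = z**6 - 2*z**5/5.
Then F(3) - F(1) = (3159/5) - (3/5) = 3156/5.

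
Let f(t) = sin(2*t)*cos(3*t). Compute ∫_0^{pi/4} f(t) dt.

Use the identity sin(2*t)cos(3*t) = [sin(5*t) + sin(-t)]/2.
An antiderivative is F(t) = cos(t)/2 - cos(5*t)/10.
Then F(pi/4) - F(0) = (3*sqrt(2)/10) - (2/5) = -2/5 + 3*sqrt(2)/10.

-2/5 + 3*sqrt(2)/10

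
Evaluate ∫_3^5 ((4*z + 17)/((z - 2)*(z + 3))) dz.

-2*log(2) + 6*log(3)

Factor the denominator: z**2 + z - 6 = (z + 3)(z - 2).
Partial fractions: (4*z + 17)/((z - 2)*(z + 3)) = -1/(z + 3) + 5/(z - 2).
An antiderivative is F(z) = 5*log(z - 2) - log(z + 3).
Then F(5) - F(3) = (-3*log(2) + 5*log(3)) - (-log(6)) = -2*log(2) + 6*log(3).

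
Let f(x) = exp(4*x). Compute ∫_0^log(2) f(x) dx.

Let u = exp(x), so du = exp(x) dx. When x = 0, u = 1; when x = log(2), u = 2.
The integral becomes ∫ u**3 du from 1 to 2, with antiderivative u**4/4.
Back in x: F(x) = exp(4*x)/4.
Then F(log(2)) - F(0) = (4) - (1/4) = 15/4.

15/4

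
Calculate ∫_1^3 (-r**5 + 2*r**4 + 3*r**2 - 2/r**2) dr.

2/15

By the power rule, an antiderivative is F(r) = -r**6/6 + 2*r**5/5 + r**3 + 2/r.
Then F(3) - F(1) = (101/30) - (97/30) = 2/15.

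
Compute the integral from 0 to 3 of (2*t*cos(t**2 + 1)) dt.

-sin(1) + sin(10)

Let u = t**2 + 1, so du = 2*t dt. When t = 0, u = 1; when t = 3, u = 10.
The integral becomes ∫ cos(u) du from 1 to 10, with antiderivative sin(u).
Back in t: F(t) = sin(t**2 + 1).
Then F(3) - F(0) = (sin(10)) - (sin(1)) = -sin(1) + sin(10).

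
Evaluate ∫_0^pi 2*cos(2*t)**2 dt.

Use the identity cos^2(2*t) = (1 + cos(4*t))/2.
An antiderivative is F(t) = t + sin(4*t)/4.
Then F(pi) - F(0) = (pi) - (0) = pi.

pi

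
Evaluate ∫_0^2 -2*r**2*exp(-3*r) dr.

Integrate by parts twice (u = r^2, dv = -2*exp(-3*r) dr).
An antiderivative is F(r) = (18*r**2 + 12*r + 4)*exp(-3*r)/27.
Then F(2) - F(0) = (100*exp(-6)/27) - (4/27) = -4/27 + 100*exp(-6)/27.

-4/27 + 100*exp(-6)/27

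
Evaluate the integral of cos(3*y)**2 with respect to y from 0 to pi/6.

pi/12

Use the identity cos^2(3*y) = (1 + cos(6*y))/2.
An antiderivative is F(y) = y/2 + sin(6*y)/12.
Then F(pi/6) - F(0) = (pi/12) - (0) = pi/12.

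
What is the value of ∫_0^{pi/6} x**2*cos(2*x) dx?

Integrate by parts twice (u = x^2, dv = cos(2*x) dx).
An antiderivative is F(x) = x**2*sin(2*x)/2 + x*cos(2*x)/2 - sin(2*x)/4.
Then F(pi/6) - F(0) = (-sqrt(3)/8 + sqrt(3)*pi**2/144 + pi/24) - (0) = -sqrt(3)/8 + sqrt(3)*pi**2/144 + pi/24.

-sqrt(3)/8 + sqrt(3)*pi**2/144 + pi/24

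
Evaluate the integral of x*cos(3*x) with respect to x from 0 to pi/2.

Integrate by parts once (u = x, dv = cos(3*x) dx).
An antiderivative is F(x) = x*sin(3*x)/3 + cos(3*x)/9.
Then F(pi/2) - F(0) = (-pi/6) - (1/9) = -pi/6 - 1/9.

-pi/6 - 1/9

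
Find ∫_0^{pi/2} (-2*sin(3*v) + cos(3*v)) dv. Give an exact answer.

An antiderivative is F(v) = sin(3*v)/3 + 2*cos(3*v)/3.
Then F(pi/2) - F(0) = (-1/3) - (2/3) = -1.

-1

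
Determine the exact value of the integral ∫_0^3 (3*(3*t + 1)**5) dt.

Let u = 3*t + 1, so du = 3 dt. When t = 0, u = 1; when t = 3, u = 10.
The integral becomes ∫ u**5 du from 1 to 10, with antiderivative u**6/6.
Back in t: F(t) = (3*t + 1)**6/6.
Then F(3) - F(0) = (500000/3) - (1/6) = 333333/2.

333333/2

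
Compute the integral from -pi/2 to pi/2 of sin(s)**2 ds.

pi/2

Use the identity sin^2(s) = (1 - cos(2*s))/2.
An antiderivative is F(s) = s/2 - sin(2*s)/4.
Then F(pi/2) - F(-pi/2) = (pi/4) - (-pi/4) = pi/2.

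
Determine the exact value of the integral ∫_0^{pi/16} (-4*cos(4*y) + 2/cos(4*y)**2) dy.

An antiderivative is F(y) = -sin(4*y) + tan(4*y)/2.
Then F(pi/16) - F(0) = (1/2 - sqrt(2)/2) - (0) = 1/2 - sqrt(2)/2.

1/2 - sqrt(2)/2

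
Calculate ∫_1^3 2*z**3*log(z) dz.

Integrate by parts once (u = ln z, dv = 2*z**3 dz).
An antiderivative is F(z) = z**4*(4*log(z) - 1)/8.
Then F(3) - F(1) = (-81/8 + 81*log(3)/2) - (-1/8) = -10 + 81*log(3)/2.

-10 + 81*log(3)/2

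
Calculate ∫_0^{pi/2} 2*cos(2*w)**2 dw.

Use the identity cos^2(2*w) = (1 + cos(4*w))/2.
An antiderivative is F(w) = w + sin(4*w)/4.
Then F(pi/2) - F(0) = (pi/2) - (0) = pi/2.

pi/2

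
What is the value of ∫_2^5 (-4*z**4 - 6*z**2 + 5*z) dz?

-26559/10

By the power rule, an antiderivative is F(z) = -4*z**5/5 - 2*z**3 + 5*z**2/2.
Then F(5) - F(2) = (-5375/2) - (-158/5) = -26559/10.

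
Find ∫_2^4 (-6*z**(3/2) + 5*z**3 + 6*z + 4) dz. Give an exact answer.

By the power rule, an antiderivative is F(z) = -12*z**(5/2)/5 + 5*z**4/4 + 3*z**2 + 4*z.
Then F(4) - F(2) = (1536/5) - (40 - 48*sqrt(2)/5) = 48*sqrt(2)/5 + 1336/5.

48*sqrt(2)/5 + 1336/5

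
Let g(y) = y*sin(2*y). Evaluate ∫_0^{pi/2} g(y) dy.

pi/4

Integrate by parts once (u = y, dv = sin(2*y) dy).
An antiderivative is F(y) = -y*cos(2*y)/2 + sin(2*y)/4.
Then F(pi/2) - F(0) = (pi/4) - (0) = pi/4.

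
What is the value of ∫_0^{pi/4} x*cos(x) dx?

Integrate by parts once (u = x, dv = cos(x) dx).
An antiderivative is F(x) = x*sin(x) + cos(x).
Then F(pi/4) - F(0) = (sqrt(2)*(pi + 4)/8) - (1) = -1 + sqrt(2)*pi/8 + sqrt(2)/2.

-1 + sqrt(2)*pi/8 + sqrt(2)/2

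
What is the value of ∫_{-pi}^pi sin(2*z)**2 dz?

pi

Use the identity sin^2(2*z) = (1 - cos(4*z))/2.
An antiderivative is F(z) = z/2 - sin(4*z)/8.
Then F(pi) - F(-pi) = (pi/2) - (-pi/2) = pi.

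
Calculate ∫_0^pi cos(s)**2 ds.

pi/2

Use the identity cos^2(s) = (1 + cos(2*s))/2.
An antiderivative is F(s) = s/2 + sin(2*s)/4.
Then F(pi) - F(0) = (pi/2) - (0) = pi/2.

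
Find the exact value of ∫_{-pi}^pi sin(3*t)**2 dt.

Use the identity sin^2(3*t) = (1 - cos(6*t))/2.
An antiderivative is F(t) = t/2 - sin(6*t)/12.
Then F(pi) - F(-pi) = (pi/2) - (-pi/2) = pi.

pi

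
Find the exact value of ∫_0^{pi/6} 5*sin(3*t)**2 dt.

Use the identity sin^2(3*t) = (1 - cos(6*t))/2.
An antiderivative is F(t) = 5*t/2 - 5*sin(6*t)/12.
Then F(pi/6) - F(0) = (5*pi/12) - (0) = 5*pi/12.

5*pi/12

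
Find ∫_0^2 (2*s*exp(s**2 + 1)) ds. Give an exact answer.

-exp(1) + exp(5)

Let u = s**2 + 1, so du = 2*s ds. When s = 0, u = 1; when s = 2, u = 5.
The integral becomes ∫ exp(u) du from 1 to 5, with antiderivative exp(u).
Back in s: F(s) = exp(s**2 + 1).
Then F(2) - F(0) = (exp(5)) - (exp(1)) = -exp(1) + exp(5).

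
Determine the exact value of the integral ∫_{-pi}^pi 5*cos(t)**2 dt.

Use the identity cos^2(t) = (1 + cos(2*t))/2.
An antiderivative is F(t) = 5*t/2 + 5*sin(2*t)/4.
Then F(pi) - F(-pi) = (5*pi/2) - (-5*pi/2) = 5*pi.

5*pi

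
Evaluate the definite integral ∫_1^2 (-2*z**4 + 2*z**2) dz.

-116/15

By the power rule, an antiderivative is F(z) = -2*z**5/5 + 2*z**3/3.
Then F(2) - F(1) = (-112/15) - (4/15) = -116/15.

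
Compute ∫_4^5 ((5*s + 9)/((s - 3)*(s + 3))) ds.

Factor the denominator: s**2 - 9 = (s + 3)(s - 3).
Partial fractions: (5*s + 9)/((s - 3)*(s + 3)) = 1/(s + 3) + 4/(s - 3).
An antiderivative is F(s) = 4*log(s - 3) + log(s + 3).
Then F(5) - F(4) = (7*log(2)) - (log(7)) = -log(7) + 7*log(2).

-log(7) + 7*log(2)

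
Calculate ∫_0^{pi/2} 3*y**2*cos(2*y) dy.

-3*pi/4

Integrate by parts twice (u = y^2, dv = 3*cos(2*y) dy).
An antiderivative is F(y) = 3*y**2*sin(2*y)/2 + 3*y*cos(2*y)/2 - 3*sin(2*y)/4.
Then F(pi/2) - F(0) = (-3*pi/4) - (0) = -3*pi/4.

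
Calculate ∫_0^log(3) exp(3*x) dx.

26/3

Let u = exp(x), so du = exp(x) dx. When x = 0, u = 1; when x = log(3), u = 3.
The integral becomes ∫ u**2 du from 1 to 3, with antiderivative u**3/3.
Back in x: F(x) = exp(3*x)/3.
Then F(log(3)) - F(0) = (9) - (1/3) = 26/3.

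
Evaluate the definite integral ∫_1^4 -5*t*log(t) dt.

Integrate by parts once (u = ln t, dv = -5*t dt).
An antiderivative is F(t) = -5*t**2*(2*log(t) - 1)/4.
Then F(4) - F(1) = (20 - 80*log(2)) - (5/4) = 75/4 - 80*log(2).

75/4 - 80*log(2)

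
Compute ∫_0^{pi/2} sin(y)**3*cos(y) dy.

Let u = sin(y), so du = cos(y) dy. When y = 0, u = 0; when y = pi/2, u = 1.
The integral becomes ∫ u**3 du from 0 to 1, with antiderivative u**4/4.
Back in y: F(y) = sin(y)**4/4.
Then F(pi/2) - F(0) = (1/4) - (0) = 1/4.

1/4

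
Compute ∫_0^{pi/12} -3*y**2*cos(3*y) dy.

sqrt(2)*(-8*pi - pi**2 + 32)/288

Integrate by parts twice (u = y^2, dv = -3*cos(3*y) dy).
An antiderivative is F(y) = -y**2*sin(3*y) - 2*y*cos(3*y)/3 + 2*sin(3*y)/9.
Then F(pi/12) - F(0) = (sqrt(2)*(-8*pi - pi**2 + 32)/288) - (0) = sqrt(2)*(-8*pi - pi**2 + 32)/288.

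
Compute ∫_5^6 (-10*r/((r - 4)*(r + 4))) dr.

Factor the denominator: r**2 - 16 = (r + 4)(r - 4).
Partial fractions: -10*r/((r - 4)*(r + 4)) = -5/(r + 4) - 5/(r - 4).
An antiderivative is F(r) = -5*log(r - 4) - 5*log(r + 4).
Then F(6) - F(5) = (-5*log(5) - 10*log(2)) - (-10*log(3)) = -5*log(5) - 10*log(2) + 10*log(3).

-5*log(5) - 10*log(2) + 10*log(3)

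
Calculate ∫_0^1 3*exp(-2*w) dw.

An antiderivative is F(w) = -3*exp(-2*w)/2.
Then F(1) - F(0) = (-3*exp(-2)/2) - (-3/2) = 3/2 - 3*exp(-2)/2.

3/2 - 3*exp(-2)/2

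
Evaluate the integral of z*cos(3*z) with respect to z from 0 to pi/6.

-1/9 + pi/18

Integrate by parts once (u = z, dv = cos(3*z) dz).
An antiderivative is F(z) = z*sin(3*z)/3 + cos(3*z)/9.
Then F(pi/6) - F(0) = (pi/18) - (1/9) = -1/9 + pi/18.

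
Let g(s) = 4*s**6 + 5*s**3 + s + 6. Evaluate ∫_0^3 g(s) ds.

38457/28

By the power rule, an antiderivative is F(s) = 4*s**7/7 + 5*s**4/4 + s**2/2 + 6*s.
Then F(3) - F(0) = (38457/28) - (0) = 38457/28.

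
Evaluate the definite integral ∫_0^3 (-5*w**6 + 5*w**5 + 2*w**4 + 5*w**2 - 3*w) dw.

By the power rule, an antiderivative is F(w) = -5*w**7/7 + 5*w**6/6 + 2*w**5/5 + 5*w**3/3 - 3*w**2/2.
Then F(3) - F(0) = (-28908/35) - (0) = -28908/35.

-28908/35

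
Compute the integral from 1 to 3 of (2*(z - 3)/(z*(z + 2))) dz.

Factor the denominator: z**2 + 2*z = (z + 2)z.
Partial fractions: 2*(z - 3)/(z*(z + 2)) = 5/(z + 2) - 3/z.
An antiderivative is F(z) = -3*log(z) + 5*log(z + 2).
Then F(3) - F(1) = (-3*log(3) + 5*log(5)) - (5*log(3)) = -8*log(3) + 5*log(5).

-8*log(3) + 5*log(5)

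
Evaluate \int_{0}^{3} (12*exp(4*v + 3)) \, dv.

Let u = 4*v + 3, so du = 4 dv. When v = 0, u = 3; when v = 3, u = 15.
The integral becomes 3·∫ exp(u) du from 3 to 15, with antiderivative 3*exp(u).
Back in v: F(v) = 3*exp(4*v + 3).
Then F(3) - F(0) = (3*exp(15)) - (3*exp(3)) = -3*(1 - exp(12))*exp(3).

-3*(1 - exp(12))*exp(3)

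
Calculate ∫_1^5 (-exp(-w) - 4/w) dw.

An antiderivative is F(w) = -4*log(w) + exp(-w).
Then F(5) - F(1) = (-4*log(5) + exp(-5)) - (exp(-1)) = -4*log(5) - exp(-1) + exp(-5).

-4*log(5) - exp(-1) + exp(-5)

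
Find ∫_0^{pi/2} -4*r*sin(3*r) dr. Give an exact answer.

Integrate by parts once (u = r, dv = -4*sin(3*r) dr).
An antiderivative is F(r) = 4*r*cos(3*r)/3 - 4*sin(3*r)/9.
Then F(pi/2) - F(0) = (4/9) - (0) = 4/9.

4/9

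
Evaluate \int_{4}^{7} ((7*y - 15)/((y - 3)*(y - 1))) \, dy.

10*log(2)

Factor the denominator: y**2 - 4*y + 3 = (y - 1)(y - 3).
Partial fractions: (7*y - 15)/((y - 3)*(y - 1)) = 4/(y - 1) + 3/(y - 3).
An antiderivative is F(y) = 3*log(y - 3) + 4*log(y - 1).
Then F(7) - F(4) = (4*log(3) + 10*log(2)) - (log(81)) = 10*log(2).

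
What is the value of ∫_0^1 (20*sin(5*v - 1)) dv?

4*cos(1) - 4*cos(4)

Let u = 5*v - 1, so du = 5 dv. When v = 0, u = -1; when v = 1, u = 4.
The integral becomes 4·∫ sin(u) du from -1 to 4, with antiderivative -4*cos(u).
Back in v: F(v) = -4*cos(5*v - 1).
Then F(1) - F(0) = (-4*cos(4)) - (-4*cos(1)) = 4*cos(1) - 4*cos(4).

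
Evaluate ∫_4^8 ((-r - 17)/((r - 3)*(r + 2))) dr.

-3*log(3) - log(5)

Factor the denominator: r**2 - r - 6 = (r + 2)(r - 3).
Partial fractions: (-r - 17)/((r - 3)*(r + 2)) = 3/(r + 2) - 4/(r - 3).
An antiderivative is F(r) = -4*log(r - 3) + 3*log(r + 2).
Then F(8) - F(4) = (log(8/5)) - (3*log(2) + 3*log(3)) = -3*log(3) - log(5).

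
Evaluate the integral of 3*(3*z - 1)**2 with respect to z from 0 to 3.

Let u = 3*z - 1, so du = 3 dz. When z = 0, u = -1; when z = 3, u = 8.
The integral becomes ∫ u**2 du from -1 to 8, with antiderivative u**3/3.
Back in z: F(z) = (3*z - 1)**3/3.
Then F(3) - F(0) = (512/3) - (-1/3) = 171.

171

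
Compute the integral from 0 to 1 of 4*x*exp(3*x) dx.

4/9 + 8*exp(3)/9

Integrate by parts once (u = x, dv = 4*exp(3*x) dx).
An antiderivative is F(x) = (12*x - 4)*exp(3*x)/9.
Then F(1) - F(0) = (8*exp(3)/9) - (-4/9) = 4/9 + 8*exp(3)/9.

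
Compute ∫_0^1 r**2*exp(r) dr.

-2 + E

Integrate by parts twice (u = r^2, dv = exp(r) dr).
An antiderivative is F(r) = (r**2 - 2*r + 2)*exp(r).
Then F(1) - F(0) = (E) - (2) = -2 + E.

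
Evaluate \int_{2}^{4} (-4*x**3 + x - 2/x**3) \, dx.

-3747/16

By the power rule, an antiderivative is F(x) = -x**4 + x**2/2 + x**(-2).
Then F(4) - F(2) = (-3967/16) - (-55/4) = -3747/16.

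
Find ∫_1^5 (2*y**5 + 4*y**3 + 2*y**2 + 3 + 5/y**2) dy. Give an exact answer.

17792/3

By the power rule, an antiderivative is F(y) = y**6/3 + y**4 + 2*y**3/3 + 3*y - 5/y.
Then F(5) - F(1) = (17792/3) - (0) = 17792/3.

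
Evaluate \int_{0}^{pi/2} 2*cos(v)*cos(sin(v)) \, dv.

2*sin(1)

Let u = sin(v), so du = cos(v) dv. When v = 0, u = 0; when v = pi/2, u = 1.
The integral becomes 2·∫ cos(u) du from 0 to 1, with antiderivative 2*sin(u).
Back in v: F(v) = 2*sin(sin(v)).
Then F(pi/2) - F(0) = (2*sin(1)) - (0) = 2*sin(1).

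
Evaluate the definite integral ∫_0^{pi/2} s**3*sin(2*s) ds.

Integrate by parts 3 times (u = s^3, dv = sin(2*s) ds).
An antiderivative is F(s) = -s**3*cos(2*s)/2 + 3*s**2*sin(2*s)/4 + 3*s*cos(2*s)/4 - 3*sin(2*s)/8.
Then F(pi/2) - F(0) = (pi*(-6 + pi**2)/16) - (0) = pi*(-6 + pi**2)/16.

pi*(-6 + pi**2)/16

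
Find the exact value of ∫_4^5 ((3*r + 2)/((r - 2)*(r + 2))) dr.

log(21/8)

Factor the denominator: r**2 - 4 = (r + 2)(r - 2).
Partial fractions: (3*r + 2)/((r - 2)*(r + 2)) = 1/(r + 2) + 2/(r - 2).
An antiderivative is F(r) = 2*log(r - 2) + log(r + 2).
Then F(5) - F(4) = (log(63)) - (log(24)) = log(21/8).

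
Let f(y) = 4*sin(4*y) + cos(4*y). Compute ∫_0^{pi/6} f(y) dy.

An antiderivative is F(y) = sin(4*y)/4 - cos(4*y).
Then F(pi/6) - F(0) = (sqrt(3)/8 + 1/2) - (-1) = sqrt(3)/8 + 3/2.

sqrt(3)/8 + 3/2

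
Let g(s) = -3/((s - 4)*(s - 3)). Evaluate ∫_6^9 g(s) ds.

Factor the denominator: s**2 - 7*s + 12 = (s - 3)(s - 4).
Partial fractions: -3/((s - 4)*(s - 3)) = 3/(s - 3) - 3/(s - 4).
An antiderivative is F(s) = -3*log(s - 4) + 3*log(s - 3).
Then F(9) - F(6) = (-3*log(5) + 3*log(2) + 3*log(3)) - (log(27/8)) = -3*log(5) + 6*log(2).

-3*log(5) + 6*log(2)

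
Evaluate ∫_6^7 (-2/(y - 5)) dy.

-log(4)

An antiderivative is F(y) = -2*log(y - 5).
Then F(7) - F(6) = (-log(4)) - (0) = -log(4).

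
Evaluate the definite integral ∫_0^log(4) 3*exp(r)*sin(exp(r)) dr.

Let u = exp(r), so du = exp(r) dr. When r = 0, u = 1; when r = log(4), u = 4.
The integral becomes 3·∫ sin(u) du from 1 to 4, with antiderivative -3*cos(u).
Back in r: F(r) = -3*cos(exp(r)).
Then F(log(4)) - F(0) = (-3*cos(4)) - (-3*cos(1)) = 3*cos(1) - 3*cos(4).

3*cos(1) - 3*cos(4)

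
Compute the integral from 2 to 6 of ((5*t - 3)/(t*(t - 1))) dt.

2*log(5) + 3*log(3)

Factor the denominator: t**2 - t = t(t - 1).
Partial fractions: (5*t - 3)/(t*(t - 1)) = 3/t + 2/(t - 1).
An antiderivative is F(t) = 3*log(t) + 2*log(t - 1).
Then F(6) - F(2) = (3*log(2) + 2*log(5) + 3*log(3)) - (log(8)) = 2*log(5) + 3*log(3).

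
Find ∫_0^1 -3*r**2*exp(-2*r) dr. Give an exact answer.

Integrate by parts twice (u = r^2, dv = -3*exp(-2*r) dr).
An antiderivative is F(r) = (6*r**2 + 6*r + 3)*exp(-2*r)/4.
Then F(1) - F(0) = (15*exp(-2)/4) - (3/4) = -3/4 + 15*exp(-2)/4.

-3/4 + 15*exp(-2)/4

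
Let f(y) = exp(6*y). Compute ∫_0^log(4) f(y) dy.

Let u = exp(y), so du = exp(y) dy. When y = 0, u = 1; when y = log(4), u = 4.
The integral becomes ∫ u**5 du from 1 to 4, with antiderivative u**6/6.
Back in y: F(y) = exp(6*y)/6.
Then F(log(4)) - F(0) = (2048/3) - (1/6) = 1365/2.

1365/2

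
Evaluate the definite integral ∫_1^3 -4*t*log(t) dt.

8 - 18*log(3)

Integrate by parts once (u = ln t, dv = -4*t dt).
An antiderivative is F(t) = -t**2*(2*log(t) - 1).
Then F(3) - F(1) = (9 - 18*log(3)) - (1) = 8 - 18*log(3).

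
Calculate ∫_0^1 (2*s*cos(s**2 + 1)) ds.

Let u = s**2 + 1, so du = 2*s ds. When s = 0, u = 1; when s = 1, u = 2.
The integral becomes ∫ cos(u) du from 1 to 2, with antiderivative sin(u).
Back in s: F(s) = sin(s**2 + 1).
Then F(1) - F(0) = (sin(2)) - (sin(1)) = -sin(1) + sin(2).

-sin(1) + sin(2)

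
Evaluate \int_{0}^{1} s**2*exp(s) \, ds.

-2 + E

Integrate by parts twice (u = s^2, dv = exp(s) ds).
An antiderivative is F(s) = (s**2 - 2*s + 2)*exp(s).
Then F(1) - F(0) = (E) - (2) = -2 + E.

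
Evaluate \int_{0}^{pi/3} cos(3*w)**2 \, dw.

pi/6

Use the identity cos^2(3*w) = (1 + cos(6*w))/2.
An antiderivative is F(w) = w/2 + sin(6*w)/12.
Then F(pi/3) - F(0) = (pi/6) - (0) = pi/6.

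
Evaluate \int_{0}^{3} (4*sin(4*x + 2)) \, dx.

Let u = 4*x + 2, so du = 4 dx. When x = 0, u = 2; when x = 3, u = 14.
The integral becomes ∫ sin(u) du from 2 to 14, with antiderivative -cos(u).
Back in x: F(x) = -cos(4*x + 2).
Then F(3) - F(0) = (-cos(14)) - (-cos(2)) = cos(2) - cos(14).

cos(2) - cos(14)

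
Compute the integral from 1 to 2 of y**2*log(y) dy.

Integrate by parts once (u = ln y, dv = y**2 dy).
An antiderivative is F(y) = y**3*(3*log(y) - 1)/9.
Then F(2) - F(1) = (-8/9 + 8*log(2)/3) - (-1/9) = -7/9 + 8*log(2)/3.

-7/9 + 8*log(2)/3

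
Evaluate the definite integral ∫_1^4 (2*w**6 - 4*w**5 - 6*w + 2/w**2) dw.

By the power rule, an antiderivative is F(w) = 2*w**7/7 - 2*w**6/3 - 3*w**2 - 2/w.
Then F(4) - F(1) = (79883/42) - (-113/21) = 26703/14.

26703/14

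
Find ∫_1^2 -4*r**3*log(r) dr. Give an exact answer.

15/4 - 16*log(2)

Integrate by parts once (u = ln r, dv = -4*r**3 dr).
An antiderivative is F(r) = -r**4*(4*log(r) - 1)/4.
Then F(2) - F(1) = (4 - 16*log(2)) - (1/4) = 15/4 - 16*log(2).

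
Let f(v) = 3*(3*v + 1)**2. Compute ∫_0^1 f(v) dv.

Let u = 3*v + 1, so du = 3 dv. When v = 0, u = 1; when v = 1, u = 4.
The integral becomes ∫ u**2 du from 1 to 4, with antiderivative u**3/3.
Back in v: F(v) = (3*v + 1)**3/3.
Then F(1) - F(0) = (64/3) - (1/3) = 21.

21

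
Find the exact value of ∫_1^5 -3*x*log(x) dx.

18 - 75*log(5)/2

Integrate by parts once (u = ln x, dv = -3*x dx).
An antiderivative is F(x) = -3*x**2*(2*log(x) - 1)/4.
Then F(5) - F(1) = (75/4 - 75*log(5)/2) - (3/4) = 18 - 75*log(5)/2.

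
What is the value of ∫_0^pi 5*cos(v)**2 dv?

5*pi/2

Use the identity cos^2(v) = (1 + cos(2*v))/2.
An antiderivative is F(v) = 5*v/2 + 5*sin(2*v)/4.
Then F(pi) - F(0) = (5*pi/2) - (0) = 5*pi/2.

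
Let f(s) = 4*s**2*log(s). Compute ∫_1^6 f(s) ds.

-860/9 + 288*log(2) + 288*log(3)

Integrate by parts once (u = ln s, dv = 4*s**2 ds).
An antiderivative is F(s) = 4*s**3*(3*log(s) - 1)/9.
Then F(6) - F(1) = (-96 + 288*log(2) + 288*log(3)) - (-4/9) = -860/9 + 288*log(2) + 288*log(3).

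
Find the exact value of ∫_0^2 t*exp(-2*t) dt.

Integrate by parts once (u = t, dv = exp(-2*t) dt).
An antiderivative is F(t) = (-2*t - 1)*exp(-2*t)/4.
Then F(2) - F(0) = (-5*exp(-4)/4) - (-1/4) = (-5 + exp(4))*exp(-4)/4.

(-5 + exp(4))*exp(-4)/4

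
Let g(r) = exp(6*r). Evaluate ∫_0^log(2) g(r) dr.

Let u = exp(r), so du = exp(r) dr. When r = 0, u = 1; when r = log(2), u = 2.
The integral becomes ∫ u**5 du from 1 to 2, with antiderivative u**6/6.
Back in r: F(r) = exp(6*r)/6.
Then F(log(2)) - F(0) = (32/3) - (1/6) = 21/2.

21/2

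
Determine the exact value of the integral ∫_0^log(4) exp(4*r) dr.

Let u = exp(r), so du = exp(r) dr. When r = 0, u = 1; when r = log(4), u = 4.
The integral becomes ∫ u**3 du from 1 to 4, with antiderivative u**4/4.
Back in r: F(r) = exp(4*r)/4.
Then F(log(4)) - F(0) = (64) - (1/4) = 255/4.

255/4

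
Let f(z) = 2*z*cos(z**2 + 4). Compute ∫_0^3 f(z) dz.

sin(13) - sin(4)

Let u = z**2 + 4, so du = 2*z dz. When z = 0, u = 4; when z = 3, u = 13.
The integral becomes ∫ cos(u) du from 4 to 13, with antiderivative sin(u).
Back in z: F(z) = sin(z**2 + 4).
Then F(3) - F(0) = (sin(13)) - (sin(4)) = sin(13) - sin(4).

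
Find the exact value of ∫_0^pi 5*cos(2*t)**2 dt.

5*pi/2

Use the identity cos^2(2*t) = (1 + cos(4*t))/2.
An antiderivative is F(t) = 5*t/2 + 5*sin(4*t)/8.
Then F(pi) - F(0) = (5*pi/2) - (0) = 5*pi/2.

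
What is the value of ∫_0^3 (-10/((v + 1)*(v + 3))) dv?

Factor the denominator: v**2 + 4*v + 3 = (v + 3)(v + 1).
Partial fractions: -10/((v + 1)*(v + 3)) = 5/(v + 3) - 5/(v + 1).
An antiderivative is F(v) = -5*log(v + 1) + 5*log(v + 3).
Then F(3) - F(0) = (-5*log(2) + 5*log(3)) - (5*log(3)) = -log(32).

-log(32)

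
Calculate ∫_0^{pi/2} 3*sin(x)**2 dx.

3*pi/4

Use the identity sin^2(x) = (1 - cos(2*x))/2.
An antiderivative is F(x) = 3*x/2 - 3*sin(2*x)/4.
Then F(pi/2) - F(0) = (3*pi/4) - (0) = 3*pi/4.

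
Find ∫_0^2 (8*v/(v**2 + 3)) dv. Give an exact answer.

-4*log(3) + 4*log(7)

Let u = v**2 + 3, so du = 2*v dv. When v = 0, u = 3; when v = 2, u = 7.
The integral becomes 4·∫ 1/u du from 3 to 7, with antiderivative 4*log(u).
Back in v: F(v) = 4*log(v**2 + 3).
Then F(2) - F(0) = (4*log(7)) - (log(81)) = -4*log(3) + 4*log(7).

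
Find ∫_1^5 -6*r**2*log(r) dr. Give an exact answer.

248/3 - 250*log(5)

Integrate by parts once (u = ln r, dv = -6*r**2 dr).
An antiderivative is F(r) = -2*r**3*(3*log(r) - 1)/3.
Then F(5) - F(1) = (250/3 - 250*log(5)) - (2/3) = 248/3 - 250*log(5).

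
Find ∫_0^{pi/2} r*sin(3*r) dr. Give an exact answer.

Integrate by parts once (u = r, dv = sin(3*r) dr).
An antiderivative is F(r) = -r*cos(3*r)/3 + sin(3*r)/9.
Then F(pi/2) - F(0) = (-1/9) - (0) = -1/9.

-1/9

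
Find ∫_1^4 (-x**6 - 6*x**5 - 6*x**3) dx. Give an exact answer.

-95451/14

By the power rule, an antiderivative is F(x) = -x**7/7 - x**6 - 3*x**4/2.
Then F(4) - F(1) = (-47744/7) - (-37/14) = -95451/14.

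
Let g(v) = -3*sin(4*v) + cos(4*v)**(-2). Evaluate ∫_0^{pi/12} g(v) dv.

An antiderivative is F(v) = 3*cos(4*v)/4 + tan(4*v)/4.
Then F(pi/12) - F(0) = (3/8 + sqrt(3)/4) - (3/4) = -3/8 + sqrt(3)/4.

-3/8 + sqrt(3)/4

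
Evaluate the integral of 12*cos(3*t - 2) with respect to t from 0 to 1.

4*sin(1) + 4*sin(2)

Let u = 3*t - 2, so du = 3 dt. When t = 0, u = -2; when t = 1, u = 1.
The integral becomes 4·∫ cos(u) du from -2 to 1, with antiderivative 4*sin(u).
Back in t: F(t) = 4*sin(3*t - 2).
Then F(1) - F(0) = (4*sin(1)) - (-4*sin(2)) = 4*sin(1) + 4*sin(2).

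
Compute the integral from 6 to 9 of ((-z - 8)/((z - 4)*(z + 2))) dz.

log(11/50)

Factor the denominator: z**2 - 2*z - 8 = (z + 2)(z - 4).
Partial fractions: (-z - 8)/((z - 4)*(z + 2)) = 1/(z + 2) - 2/(z - 4).
An antiderivative is F(z) = -2*log(z - 4) + log(z + 2).
Then F(9) - F(6) = (log(11/25)) - (log(2)) = log(11/50).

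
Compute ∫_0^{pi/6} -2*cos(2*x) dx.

An antiderivative is F(x) = -sin(2*x).
Then F(pi/6) - F(0) = (-sqrt(3)/2) - (0) = -sqrt(3)/2.

-sqrt(3)/2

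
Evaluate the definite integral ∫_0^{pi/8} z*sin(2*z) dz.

Integrate by parts once (u = z, dv = sin(2*z) dz).
An antiderivative is F(z) = -z*cos(2*z)/2 + sin(2*z)/4.
Then F(pi/8) - F(0) = (sqrt(2)*(4 - pi)/32) - (0) = sqrt(2)*(4 - pi)/32.

sqrt(2)*(4 - pi)/32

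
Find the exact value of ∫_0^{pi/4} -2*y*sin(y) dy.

Integrate by parts once (u = y, dv = -2*sin(y) dy).
An antiderivative is F(y) = 2*y*cos(y) - 2*sin(y).
Then F(pi/4) - F(0) = (sqrt(2)*(-4 + pi)/4) - (0) = sqrt(2)*(-4 + pi)/4.

sqrt(2)*(-4 + pi)/4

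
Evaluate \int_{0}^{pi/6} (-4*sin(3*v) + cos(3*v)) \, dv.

An antiderivative is F(v) = sin(3*v)/3 + 4*cos(3*v)/3.
Then F(pi/6) - F(0) = (1/3) - (4/3) = -1.

-1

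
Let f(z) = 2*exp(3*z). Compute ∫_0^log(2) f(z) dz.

14/3

Let u = exp(z), so du = exp(z) dz. When z = 0, u = 1; when z = log(2), u = 2.
The integral becomes 2·∫ u**2 du from 1 to 2, with antiderivative 2*u**3/3.
Back in z: F(z) = 2*exp(3*z)/3.
Then F(log(2)) - F(0) = (16/3) - (2/3) = 14/3.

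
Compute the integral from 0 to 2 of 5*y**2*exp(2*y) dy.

Integrate by parts twice (u = y^2, dv = 5*exp(2*y) dy).
An antiderivative is F(y) = (10*y**2 - 10*y + 5)*exp(2*y)/4.
Then F(2) - F(0) = (25*exp(4)/4) - (5/4) = -5/4 + 25*exp(4)/4.

-5/4 + 25*exp(4)/4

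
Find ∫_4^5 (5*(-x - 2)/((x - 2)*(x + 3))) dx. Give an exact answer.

Factor the denominator: x**2 + x - 6 = (x + 3)(x - 2).
Partial fractions: 5*(-x - 2)/((x - 2)*(x + 3)) = -1/(x + 3) - 4/(x - 2).
An antiderivative is F(x) = -4*log(x - 2) - log(x + 3).
Then F(5) - F(4) = (-4*log(3) - 3*log(2)) - (-4*log(2) - log(7)) = log(14/81).

log(14/81)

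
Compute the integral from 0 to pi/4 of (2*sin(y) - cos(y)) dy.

An antiderivative is F(y) = -sin(y) - 2*cos(y).
Then F(pi/4) - F(0) = (-3*sqrt(2)/2) - (-2) = 2 - 3*sqrt(2)/2.

2 - 3*sqrt(2)/2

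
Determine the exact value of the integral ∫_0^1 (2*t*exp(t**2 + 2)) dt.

-exp(2) + exp(3)

Let u = t**2 + 2, so du = 2*t dt. When t = 0, u = 2; when t = 1, u = 3.
The integral becomes ∫ exp(u) du from 2 to 3, with antiderivative exp(u).
Back in t: F(t) = exp(t**2 + 2).
Then F(1) - F(0) = (exp(3)) - (exp(2)) = -exp(2) + exp(3).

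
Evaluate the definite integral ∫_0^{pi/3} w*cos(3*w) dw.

Integrate by parts once (u = w, dv = cos(3*w) dw).
An antiderivative is F(w) = w*sin(3*w)/3 + cos(3*w)/9.
Then F(pi/3) - F(0) = (-1/9) - (1/9) = -2/9.

-2/9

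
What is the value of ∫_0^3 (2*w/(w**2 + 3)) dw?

Let u = w**2 + 3, so du = 2*w dw. When w = 0, u = 3; when w = 3, u = 12.
The integral becomes ∫ 1/u du from 3 to 12, with antiderivative log(u).
Back in w: F(w) = log(w**2 + 3).
Then F(3) - F(0) = (log(12)) - (log(3)) = log(4).

log(4)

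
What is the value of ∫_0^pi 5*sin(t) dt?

10

An antiderivative is F(t) = -5*cos(t).
Then F(pi) - F(0) = (5) - (-5) = 10.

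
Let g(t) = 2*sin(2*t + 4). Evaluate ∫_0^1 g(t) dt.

Let u = 2*t + 4, so du = 2 dt. When t = 0, u = 4; when t = 1, u = 6.
The integral becomes ∫ sin(u) du from 4 to 6, with antiderivative -cos(u).
Back in t: F(t) = -cos(2*t + 4).
Then F(1) - F(0) = (-cos(6)) - (-cos(4)) = -cos(6) + cos(4).

-cos(6) + cos(4)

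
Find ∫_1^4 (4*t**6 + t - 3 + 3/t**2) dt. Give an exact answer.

262149/28

By the power rule, an antiderivative is F(t) = 4*t**7/7 + t**2/2 - 3*t - 3/t.
Then F(4) - F(1) = (262011/28) - (-69/14) = 262149/28.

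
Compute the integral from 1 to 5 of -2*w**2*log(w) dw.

248/9 - 250*log(5)/3

Integrate by parts once (u = ln w, dv = -2*w**2 dw).
An antiderivative is F(w) = -2*w**3*(3*log(w) - 1)/9.
Then F(5) - F(1) = (250/9 - 250*log(5)/3) - (2/9) = 248/9 - 250*log(5)/3.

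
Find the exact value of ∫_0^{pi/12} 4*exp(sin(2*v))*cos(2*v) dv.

-2 + 2*exp(1/2)

Let u = sin(2*v), so du = 2*cos(2*v) dv. When v = 0, u = 0; when v = pi/12, u = 1/2.
The integral becomes 2·∫ exp(u) du from 0 to 1/2, with antiderivative 2*exp(u).
Back in v: F(v) = 2*exp(sin(2*v)).
Then F(pi/12) - F(0) = (2*exp(1/2)) - (2) = -2 + 2*exp(1/2).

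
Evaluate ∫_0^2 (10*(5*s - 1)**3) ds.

Let u = 5*s - 1, so du = 5 ds. When s = 0, u = -1; when s = 2, u = 9.
The integral becomes 2·∫ u**3 du from -1 to 9, with antiderivative u**4/2.
Back in s: F(s) = (5*s - 1)**4/2.
Then F(2) - F(0) = (6561/2) - (1/2) = 3280.

3280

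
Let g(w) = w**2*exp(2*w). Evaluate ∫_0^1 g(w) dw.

-1/4 + exp(2)/4

Integrate by parts twice (u = w^2, dv = exp(2*w) dw).
An antiderivative is F(w) = (2*w**2 - 2*w + 1)*exp(2*w)/4.
Then F(1) - F(0) = (exp(2)/4) - (1/4) = -1/4 + exp(2)/4.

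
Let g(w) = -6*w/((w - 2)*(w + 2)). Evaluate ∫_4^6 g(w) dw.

Factor the denominator: w**2 - 4 = (w + 2)(w - 2).
Partial fractions: -6*w/((w - 2)*(w + 2)) = -3/(w + 2) - 3/(w - 2).
An antiderivative is F(w) = -3*log(w - 2) - 3*log(w + 2).
Then F(6) - F(4) = (-15*log(2)) - (-6*log(2) - 3*log(3)) = -9*log(2) + 3*log(3).

-9*log(2) + 3*log(3)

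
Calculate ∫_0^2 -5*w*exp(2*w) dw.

Integrate by parts once (u = w, dv = -5*exp(2*w) dw).
An antiderivative is F(w) = (-10*w + 5)*exp(2*w)/4.
Then F(2) - F(0) = (-15*exp(4)/4) - (5/4) = -15*exp(4)/4 - 5/4.

-15*exp(4)/4 - 5/4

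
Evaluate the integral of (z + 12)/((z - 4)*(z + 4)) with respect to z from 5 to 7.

log(81/11)

Factor the denominator: z**2 - 16 = (z + 4)(z - 4).
Partial fractions: (z + 12)/((z - 4)*(z + 4)) = -1/(z + 4) + 2/(z - 4).
An antiderivative is F(z) = 2*log(z - 4) - log(z + 4).
Then F(7) - F(5) = (log(9/11)) - (-log(9)) = log(81/11).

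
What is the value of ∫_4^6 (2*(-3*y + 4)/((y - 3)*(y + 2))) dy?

Factor the denominator: y**2 - y - 6 = (y + 2)(y - 3).
Partial fractions: 2*(-3*y + 4)/((y - 3)*(y + 2)) = -4/(y + 2) - 2/(y - 3).
An antiderivative is F(y) = -2*log(y - 3) - 4*log(y + 2).
Then F(6) - F(4) = (-12*log(2) - 2*log(3)) - (-4*log(3) - 4*log(2)) = -8*log(2) + 2*log(3).

-8*log(2) + 2*log(3)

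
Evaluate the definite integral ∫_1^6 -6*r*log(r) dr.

Integrate by parts once (u = ln r, dv = -6*r dr).
An antiderivative is F(r) = -3*r**2*(2*log(r) - 1)/2.
Then F(6) - F(1) = (-108*log(3) - 108*log(2) + 54) - (3/2) = -108*log(3) - 108*log(2) + 105/2.

-108*log(3) - 108*log(2) + 105/2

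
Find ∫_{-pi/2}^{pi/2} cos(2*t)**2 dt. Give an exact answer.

pi/2

Use the identity cos^2(2*t) = (1 + cos(4*t))/2.
An antiderivative is F(t) = t/2 + sin(4*t)/8.
Then F(pi/2) - F(-pi/2) = (pi/4) - (-pi/4) = pi/2.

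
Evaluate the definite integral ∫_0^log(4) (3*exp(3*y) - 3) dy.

An antiderivative is F(y) = exp(3*y) - 3*y.
Then F(log(4)) - F(0) = (64 - log(64)) - (1) = 63 - log(64).

63 - log(64)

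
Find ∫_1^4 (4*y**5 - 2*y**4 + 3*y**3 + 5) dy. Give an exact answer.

By the power rule, an antiderivative is F(y) = 2*y**6/3 - 2*y**5/5 + 3*y**4/4 + 5*y.
Then F(4) - F(1) = (37996/15) - (361/60) = 50541/20.

50541/20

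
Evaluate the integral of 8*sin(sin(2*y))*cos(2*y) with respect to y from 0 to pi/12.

4 - 4*cos(1/2)

Let u = sin(2*y), so du = 2*cos(2*y) dy. When y = 0, u = 0; when y = pi/12, u = 1/2.
The integral becomes 4·∫ sin(u) du from 0 to 1/2, with antiderivative -4*cos(u).
Back in y: F(y) = -4*cos(sin(2*y)).
Then F(pi/12) - F(0) = (-4*cos(1/2)) - (-4) = 4 - 4*cos(1/2).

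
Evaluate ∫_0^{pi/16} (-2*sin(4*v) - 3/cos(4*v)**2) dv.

-5/4 + sqrt(2)/4

An antiderivative is F(v) = cos(4*v)/2 - 3*tan(4*v)/4.
Then F(pi/16) - F(0) = (-3/4 + sqrt(2)/4) - (1/2) = -5/4 + sqrt(2)/4.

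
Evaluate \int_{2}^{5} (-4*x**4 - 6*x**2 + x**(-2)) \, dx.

By the power rule, an antiderivative is F(x) = -4*x**5/5 - 2*x**3 - 1/x.
Then F(5) - F(2) = (-13751/5) - (-421/10) = -27081/10.

-27081/10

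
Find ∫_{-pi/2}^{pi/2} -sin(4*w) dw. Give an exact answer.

An antiderivative is F(w) = cos(4*w)/4.
Then F(pi/2) - F(-pi/2) = (1/4) - (1/4) = 0.

0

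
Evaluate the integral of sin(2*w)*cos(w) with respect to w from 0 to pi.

Use the identity sin(2*w)cos(w) = [sin(3*w) + sin(w)]/2.
An antiderivative is F(w) = -cos(w)/2 - cos(3*w)/6.
Then F(pi) - F(0) = (2/3) - (-2/3) = 4/3.

4/3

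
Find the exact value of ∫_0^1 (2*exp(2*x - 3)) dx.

-(1 - exp(2))*exp(-3)

Let u = 2*x - 3, so du = 2 dx. When x = 0, u = -3; when x = 1, u = -1.
The integral becomes ∫ exp(u) du from -3 to -1, with antiderivative exp(u).
Back in x: F(x) = exp(2*x - 3).
Then F(1) - F(0) = (exp(-1)) - (exp(-3)) = -(1 - exp(2))*exp(-3).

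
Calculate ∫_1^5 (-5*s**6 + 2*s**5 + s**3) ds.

-353072/7

By the power rule, an antiderivative is F(s) = -5*s**7/7 + s**6/3 + s**4/4.
Then F(5) - F(1) = (-4236875/84) - (-11/84) = -353072/7.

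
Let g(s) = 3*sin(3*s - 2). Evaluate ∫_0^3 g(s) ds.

-cos(7) + cos(2)

Let u = 3*s - 2, so du = 3 ds. When s = 0, u = -2; when s = 3, u = 7.
The integral becomes ∫ sin(u) du from -2 to 7, with antiderivative -cos(u).
Back in s: F(s) = -cos(3*s - 2).
Then F(3) - F(0) = (-cos(7)) - (-cos(2)) = -cos(7) + cos(2).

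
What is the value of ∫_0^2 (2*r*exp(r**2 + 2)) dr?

-exp(2) + exp(6)

Let u = r**2 + 2, so du = 2*r dr. When r = 0, u = 2; when r = 2, u = 6.
The integral becomes ∫ exp(u) du from 2 to 6, with antiderivative exp(u).
Back in r: F(r) = exp(r**2 + 2).
Then F(2) - F(0) = (exp(6)) - (exp(2)) = -exp(2) + exp(6).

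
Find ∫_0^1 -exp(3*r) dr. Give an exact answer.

1/3 - exp(3)/3

An antiderivative is F(r) = -exp(3*r)/3.
Then F(1) - F(0) = (-exp(3)/3) - (-1/3) = 1/3 - exp(3)/3.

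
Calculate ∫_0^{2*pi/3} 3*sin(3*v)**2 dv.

pi

Use the identity sin^2(3*v) = (1 - cos(6*v))/2.
An antiderivative is F(v) = 3*v/2 - sin(6*v)/4.
Then F(2*pi/3) - F(0) = (pi) - (0) = pi.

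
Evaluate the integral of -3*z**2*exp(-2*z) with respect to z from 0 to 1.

Integrate by parts twice (u = z^2, dv = -3*exp(-2*z) dz).
An antiderivative is F(z) = (6*z**2 + 6*z + 3)*exp(-2*z)/4.
Then F(1) - F(0) = (15*exp(-2)/4) - (3/4) = -3/4 + 15*exp(-2)/4.

-3/4 + 15*exp(-2)/4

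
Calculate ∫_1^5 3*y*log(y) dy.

Integrate by parts once (u = ln y, dv = 3*y dy).
An antiderivative is F(y) = 3*y**2*(2*log(y) - 1)/4.
Then F(5) - F(1) = (-75/4 + 75*log(5)/2) - (-3/4) = -18 + 75*log(5)/2.

-18 + 75*log(5)/2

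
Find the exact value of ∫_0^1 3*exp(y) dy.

An antiderivative is F(y) = 3*exp(y).
Then F(1) - F(0) = (3*E) - (3) = -3 + 3*E.

-3 + 3*E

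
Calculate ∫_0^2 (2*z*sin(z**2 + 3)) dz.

cos(3) - cos(7)

Let u = z**2 + 3, so du = 2*z dz. When z = 0, u = 3; when z = 2, u = 7.
The integral becomes ∫ sin(u) du from 3 to 7, with antiderivative -cos(u).
Back in z: F(z) = -cos(z**2 + 3).
Then F(2) - F(0) = (-cos(7)) - (-cos(3)) = cos(3) - cos(7).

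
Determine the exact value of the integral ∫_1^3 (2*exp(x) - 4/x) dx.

-2*exp(1) - 4*log(3) + 2*exp(3)

An antiderivative is F(x) = 2*exp(x) - 4*log(x).
Then F(3) - F(1) = (-log(81) + 2*exp(3)) - (2*exp(1)) = -2*exp(1) - 4*log(3) + 2*exp(3).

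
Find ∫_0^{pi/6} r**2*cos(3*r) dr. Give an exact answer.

-2/27 + pi**2/108

Integrate by parts twice (u = r^2, dv = cos(3*r) dr).
An antiderivative is F(r) = r**2*sin(3*r)/3 + 2*r*cos(3*r)/9 - 2*sin(3*r)/27.
Then F(pi/6) - F(0) = (-2/27 + pi**2/108) - (0) = -2/27 + pi**2/108.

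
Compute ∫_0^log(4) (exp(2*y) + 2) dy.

log(16) + 15/2

An antiderivative is F(y) = exp(2*y)/2 + 2*y.
Then F(log(4)) - F(0) = (4*log(2) + 8) - (1/2) = log(16) + 15/2.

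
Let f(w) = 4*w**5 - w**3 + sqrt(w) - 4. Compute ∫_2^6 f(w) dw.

By the power rule, an antiderivative is F(w) = 2*w**6/3 - w**4/4 + 2*w**(3/2)/3 - 4*w.
Then F(6) - F(2) = (4*sqrt(6) + 30756) - (4*sqrt(2)/3 + 92/3) = -4*sqrt(2)/3 + 4*sqrt(6) + 92176/3.

-4*sqrt(2)/3 + 4*sqrt(6) + 92176/3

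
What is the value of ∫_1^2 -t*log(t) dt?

Integrate by parts once (u = ln t, dv = -t dt).
An antiderivative is F(t) = -t**2*(2*log(t) - 1)/4.
Then F(2) - F(1) = (1 - log(4)) - (1/4) = 3/4 - log(4).

3/4 - log(4)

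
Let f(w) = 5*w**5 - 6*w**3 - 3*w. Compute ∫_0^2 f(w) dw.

By the power rule, an antiderivative is F(w) = 5*w**6/6 - 3*w**4/2 - 3*w**2/2.
Then F(2) - F(0) = (70/3) - (0) = 70/3.

70/3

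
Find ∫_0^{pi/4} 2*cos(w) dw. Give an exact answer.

sqrt(2)

An antiderivative is F(w) = 2*sin(w).
Then F(pi/4) - F(0) = (sqrt(2)) - (0) = sqrt(2).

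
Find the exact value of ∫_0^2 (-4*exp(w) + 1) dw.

6 - 4*exp(2)

An antiderivative is F(w) = w - 4*exp(w).
Then F(2) - F(0) = (2 - 4*exp(2)) - (-4) = 6 - 4*exp(2).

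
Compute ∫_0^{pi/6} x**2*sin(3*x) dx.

Integrate by parts twice (u = x^2, dv = sin(3*x) dx).
An antiderivative is F(x) = -x**2*cos(3*x)/3 + 2*x*sin(3*x)/9 + 2*cos(3*x)/27.
Then F(pi/6) - F(0) = (pi/27) - (2/27) = -2/27 + pi/27.

-2/27 + pi/27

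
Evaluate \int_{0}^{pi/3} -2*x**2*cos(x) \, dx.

-2*pi/3 - sqrt(3)*pi**2/9 + 2*sqrt(3)

Integrate by parts twice (u = x^2, dv = -2*cos(x) dx).
An antiderivative is F(x) = -2*x**2*sin(x) - 4*x*cos(x) + 4*sin(x).
Then F(pi/3) - F(0) = (-2*pi/3 - sqrt(3)*pi**2/9 + 2*sqrt(3)) - (0) = -2*pi/3 - sqrt(3)*pi**2/9 + 2*sqrt(3).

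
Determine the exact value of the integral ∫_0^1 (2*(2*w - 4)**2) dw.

56/3

Let u = 2*w - 4, so du = 2 dw. When w = 0, u = -4; when w = 1, u = -2.
The integral becomes ∫ u**2 du from -4 to -2, with antiderivative u**3/3.
Back in w: F(w) = (2*w - 4)**3/3.
Then F(1) - F(0) = (-8/3) - (-64/3) = 56/3.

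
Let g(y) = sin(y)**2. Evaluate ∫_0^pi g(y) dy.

Use the identity sin^2(y) = (1 - cos(2*y))/2.
An antiderivative is F(y) = y/2 - sin(2*y)/4.
Then F(pi) - F(0) = (pi/2) - (0) = pi/2.

pi/2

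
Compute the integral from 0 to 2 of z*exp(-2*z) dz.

Integrate by parts once (u = z, dv = exp(-2*z) dz).
An antiderivative is F(z) = (-2*z - 1)*exp(-2*z)/4.
Then F(2) - F(0) = (-5*exp(-4)/4) - (-1/4) = (-5 + exp(4))*exp(-4)/4.

(-5 + exp(4))*exp(-4)/4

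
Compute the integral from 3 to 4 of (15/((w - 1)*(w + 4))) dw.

-12*log(2) + 3*log(3) + 3*log(7)

Factor the denominator: w**2 + 3*w - 4 = (w + 4)(w - 1).
Partial fractions: 15/((w - 1)*(w + 4)) = -3/(w + 4) + 3/(w - 1).
An antiderivative is F(w) = 3*log(w - 1) - 3*log(w + 4).
Then F(4) - F(3) = (-9*log(2) + 3*log(3)) - (-3*log(7) + 3*log(2)) = -12*log(2) + 3*log(3) + 3*log(7).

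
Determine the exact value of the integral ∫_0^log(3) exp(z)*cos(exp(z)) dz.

-sin(1) + sin(3)

Let u = exp(z), so du = exp(z) dz. When z = 0, u = 1; when z = log(3), u = 3.
The integral becomes ∫ cos(u) du from 1 to 3, with antiderivative sin(u).
Back in z: F(z) = sin(exp(z)).
Then F(log(3)) - F(0) = (sin(3)) - (sin(1)) = -sin(1) + sin(3).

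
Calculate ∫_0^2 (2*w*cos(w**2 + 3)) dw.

-sin(3) + sin(7)

Let u = w**2 + 3, so du = 2*w dw. When w = 0, u = 3; when w = 2, u = 7.
The integral becomes ∫ cos(u) du from 3 to 7, with antiderivative sin(u).
Back in w: F(w) = sin(w**2 + 3).
Then F(2) - F(0) = (sin(7)) - (sin(3)) = -sin(3) + sin(7).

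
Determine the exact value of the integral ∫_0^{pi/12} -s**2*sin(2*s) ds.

Integrate by parts twice (u = s^2, dv = -sin(2*s) ds).
An antiderivative is F(s) = s**2*cos(2*s)/2 - s*sin(2*s)/2 - cos(2*s)/4.
Then F(pi/12) - F(0) = (-sqrt(3)/8 - pi/48 + sqrt(3)*pi**2/576) - (-1/4) = -sqrt(3)/8 - pi/48 + sqrt(3)*pi**2/576 + 1/4.

-sqrt(3)/8 - pi/48 + sqrt(3)*pi**2/576 + 1/4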